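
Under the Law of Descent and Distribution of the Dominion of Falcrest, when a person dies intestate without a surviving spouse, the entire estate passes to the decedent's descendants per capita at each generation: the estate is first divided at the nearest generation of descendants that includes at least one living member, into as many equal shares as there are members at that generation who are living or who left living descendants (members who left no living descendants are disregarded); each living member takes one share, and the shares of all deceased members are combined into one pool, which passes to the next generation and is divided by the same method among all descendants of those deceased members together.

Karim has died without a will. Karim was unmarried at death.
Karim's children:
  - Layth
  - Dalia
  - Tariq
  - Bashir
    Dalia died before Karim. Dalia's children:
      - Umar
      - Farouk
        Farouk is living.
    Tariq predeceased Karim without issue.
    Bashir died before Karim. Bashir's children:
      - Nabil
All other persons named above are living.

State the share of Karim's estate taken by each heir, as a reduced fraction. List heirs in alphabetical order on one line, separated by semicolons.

Farouk 2/9; Layth 1/3; Nabil 2/9; Umar 2/9

There is no surviving spouse, so the entire estate passes to Karim's descendants per capita at each generation.
At generation 1 (Layth, Dalia, Bashir) there are 3 shares of (1)/3 = 1/3 each.
Living: Layth — each takes 1/3.
Deceased: Dalia and Bashir. Their combined 2/3 is pooled and carried to generation 2.
At generation 2 (Umar, Farouk, Nabil) there are 3 shares of (2/3)/3 = 2/9 each.
Living: Umar, Farouk, and Nabil — each takes 2/9.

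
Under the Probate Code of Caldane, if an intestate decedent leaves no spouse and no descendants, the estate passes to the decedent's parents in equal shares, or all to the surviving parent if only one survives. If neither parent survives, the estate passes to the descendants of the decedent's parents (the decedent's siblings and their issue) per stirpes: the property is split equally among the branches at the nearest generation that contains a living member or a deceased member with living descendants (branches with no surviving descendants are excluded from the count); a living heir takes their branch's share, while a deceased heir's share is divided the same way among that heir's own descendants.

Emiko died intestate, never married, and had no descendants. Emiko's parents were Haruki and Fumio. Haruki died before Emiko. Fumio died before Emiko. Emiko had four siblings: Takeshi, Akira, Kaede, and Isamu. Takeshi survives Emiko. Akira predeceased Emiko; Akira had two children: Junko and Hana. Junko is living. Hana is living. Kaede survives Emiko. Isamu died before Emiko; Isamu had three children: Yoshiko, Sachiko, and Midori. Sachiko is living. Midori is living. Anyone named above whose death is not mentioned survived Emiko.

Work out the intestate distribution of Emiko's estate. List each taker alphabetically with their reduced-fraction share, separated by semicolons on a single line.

Hana 1/8; Junko 1/8; Kaede 1/4; Midori 1/12; Sachiko 1/12; Takeshi 1/4; Yoshiko 1/12

Neither parent survives and there are no descendants, so the estate passes to Emiko's siblings and their issue per stirpes.
The estate is divided into 4 equal shares of 1/4 among Takeshi, Akira, Kaede, Isamu.
Takeshi is living and takes 1/4.
Akira predeceased; the 1/4 allotted to Akira's branch passes to Akira's issue by representation.
The 1/4 is divided into 2 equal shares of 1/8 among Junko, Hana.
Junko is living and takes 1/8.
Hana is living and takes 1/8.
Kaede is living and takes 1/4.
Isamu predeceased; the 1/4 allotted to Isamu's branch passes to Isamu's issue by representation.
The 1/4 is divided into 3 equal shares of 1/12 among Yoshiko, Sachiko, Midori.
Yoshiko is living and takes 1/12.
Sachiko is living and takes 1/12.
Midori is living and takes 1/12.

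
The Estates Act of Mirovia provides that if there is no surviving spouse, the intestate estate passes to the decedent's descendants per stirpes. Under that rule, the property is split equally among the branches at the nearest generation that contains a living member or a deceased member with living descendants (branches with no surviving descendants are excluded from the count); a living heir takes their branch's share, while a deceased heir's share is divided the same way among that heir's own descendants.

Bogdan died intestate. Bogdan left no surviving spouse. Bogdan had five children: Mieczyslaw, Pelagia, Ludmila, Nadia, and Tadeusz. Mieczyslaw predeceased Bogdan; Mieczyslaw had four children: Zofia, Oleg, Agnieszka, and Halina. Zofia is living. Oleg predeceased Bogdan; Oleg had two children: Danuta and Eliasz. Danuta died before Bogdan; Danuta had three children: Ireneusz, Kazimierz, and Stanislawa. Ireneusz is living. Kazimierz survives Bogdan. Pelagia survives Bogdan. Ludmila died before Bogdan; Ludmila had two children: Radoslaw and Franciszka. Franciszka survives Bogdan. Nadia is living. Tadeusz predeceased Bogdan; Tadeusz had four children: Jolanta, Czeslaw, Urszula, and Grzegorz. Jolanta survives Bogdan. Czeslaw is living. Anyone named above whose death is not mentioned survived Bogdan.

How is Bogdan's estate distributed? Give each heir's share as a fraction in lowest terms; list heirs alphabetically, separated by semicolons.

Agnieszka 1/20; Czeslaw 1/20; Eliasz 1/40; Franciszka 1/10; Grzegorz 1/20; Halina 1/20; Ireneusz 1/120; Jolanta 1/20; Kazimierz 1/120; Nadia 1/5; Pelagia 1/5; Radoslaw 1/10; Stanislawa 1/120; Urszula 1/20; Zofia 1/20

There is no surviving spouse, so the entire estate passes to Bogdan's descendants per stirpes.
The estate is divided into 5 equal shares of 1/5 among Mieczyslaw, Pelagia, Ludmila, Nadia, Tadeusz.
Mieczyslaw predeceased; the 1/5 allotted to Mieczyslaw's branch passes to Mieczyslaw's issue by representation.
The 1/5 is divided into 4 equal shares of 1/20 among Zofia, Oleg, Agnieszka, Halina.
Zofia is living and takes 1/20.
Oleg predeceased; the 1/20 allotted to Oleg's branch passes to Oleg's issue by representation.
The 1/20 is divided into 2 equal shares of 1/40 among Danuta, Eliasz.
Danuta predeceased; the 1/40 allotted to Danuta's branch passes to Danuta's issue by representation.
The 1/40 is divided into 3 equal shares of 1/120 among Ireneusz, Kazimierz, Stanislawa.
Ireneusz is living and takes 1/120.
Kazimierz is living and takes 1/120.
Stanislawa is living and takes 1/120.
Eliasz is living and takes 1/40.
Agnieszka is living and takes 1/20.
Halina is living and takes 1/20.
Pelagia is living and takes 1/5.
Ludmila predeceased; the 1/5 allotted to Ludmila's branch passes to Ludmila's issue by representation.
The 1/5 is divided into 2 equal shares of 1/10 among Radoslaw, Franciszka.
Radoslaw is living and takes 1/10.
Franciszka is living and takes 1/10.
Nadia is living and takes 1/5.
Tadeusz predeceased; the 1/5 allotted to Tadeusz's branch passes to Tadeusz's issue by representation.
The 1/5 is divided into 4 equal shares of 1/20 among Jolanta, Czeslaw, Urszula, Grzegorz.
Jolanta is living and takes 1/20.
Czeslaw is living and takes 1/20.
Urszula is living and takes 1/20.
Grzegorz is living and takes 1/20.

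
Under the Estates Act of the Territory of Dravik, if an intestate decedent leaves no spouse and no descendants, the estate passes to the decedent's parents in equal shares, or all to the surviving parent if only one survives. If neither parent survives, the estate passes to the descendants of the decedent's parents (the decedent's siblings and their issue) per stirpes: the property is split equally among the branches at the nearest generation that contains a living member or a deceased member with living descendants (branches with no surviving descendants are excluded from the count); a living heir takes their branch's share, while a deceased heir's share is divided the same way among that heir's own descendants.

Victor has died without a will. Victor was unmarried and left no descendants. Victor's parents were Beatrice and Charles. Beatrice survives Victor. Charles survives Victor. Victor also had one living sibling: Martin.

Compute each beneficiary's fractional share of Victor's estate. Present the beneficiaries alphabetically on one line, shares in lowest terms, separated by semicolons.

Both parents survive, so Beatrice and Charles each take 1/2. The siblings take nothing because a surviving parent has priority.

Beatrice 1/2; Charles 1/2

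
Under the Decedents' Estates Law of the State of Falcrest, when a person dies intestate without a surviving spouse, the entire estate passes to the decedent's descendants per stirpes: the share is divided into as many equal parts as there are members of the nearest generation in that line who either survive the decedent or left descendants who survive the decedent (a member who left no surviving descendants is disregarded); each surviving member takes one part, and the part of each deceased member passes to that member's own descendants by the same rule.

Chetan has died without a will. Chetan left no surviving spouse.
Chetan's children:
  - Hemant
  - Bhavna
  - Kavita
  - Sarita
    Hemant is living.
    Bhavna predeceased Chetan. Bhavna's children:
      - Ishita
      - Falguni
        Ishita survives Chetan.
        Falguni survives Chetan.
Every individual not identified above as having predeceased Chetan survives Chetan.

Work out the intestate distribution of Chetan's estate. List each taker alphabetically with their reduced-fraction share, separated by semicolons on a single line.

Falguni 1/8; Hemant 1/4; Ishita 1/8; Kavita 1/4; Sarita 1/4

There is no surviving spouse, so the entire estate passes to Chetan's descendants per stirpes.
The estate is divided into 4 equal shares of 1/4 among Hemant, Bhavna, Kavita, Sarita.
Hemant is living and takes 1/4.
Bhavna predeceased; the 1/4 allotted to Bhavna's branch passes to Bhavna's issue by representation.
The 1/4 is divided into 2 equal shares of 1/8 among Ishita, Falguni.
Ishita is living and takes 1/8.
Falguni is living and takes 1/8.
Kavita is living and takes 1/4.
Sarita is living and takes 1/4.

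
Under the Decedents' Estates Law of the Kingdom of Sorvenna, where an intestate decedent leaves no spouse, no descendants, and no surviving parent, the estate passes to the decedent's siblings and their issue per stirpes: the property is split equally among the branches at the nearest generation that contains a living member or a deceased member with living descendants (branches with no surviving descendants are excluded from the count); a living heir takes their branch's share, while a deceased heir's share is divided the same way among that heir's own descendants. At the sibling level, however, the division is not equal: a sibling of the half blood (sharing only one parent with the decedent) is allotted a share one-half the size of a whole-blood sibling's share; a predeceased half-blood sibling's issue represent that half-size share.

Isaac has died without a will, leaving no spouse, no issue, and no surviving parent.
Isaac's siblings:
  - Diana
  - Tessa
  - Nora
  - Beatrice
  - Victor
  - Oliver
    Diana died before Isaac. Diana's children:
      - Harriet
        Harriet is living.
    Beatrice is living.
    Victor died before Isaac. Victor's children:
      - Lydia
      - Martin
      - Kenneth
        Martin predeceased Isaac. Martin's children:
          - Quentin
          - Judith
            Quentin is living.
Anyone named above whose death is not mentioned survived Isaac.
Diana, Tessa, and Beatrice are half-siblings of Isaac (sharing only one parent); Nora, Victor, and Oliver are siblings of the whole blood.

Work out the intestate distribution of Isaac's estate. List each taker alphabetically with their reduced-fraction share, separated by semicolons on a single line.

Beatrice 1/9; Harriet 1/9; Judith 1/27; Kenneth 2/27; Lydia 2/27; Nora 2/9; Oliver 2/9; Quentin 1/27; Tessa 1/9

No spouse, descendants, or parent survives, so the estate passes to Isaac's siblings per stirpes.
Half-blood siblings count for one-half the weight of whole-blood siblings at the initial division.
Dividing 1 in proportion to weights (total weight 9/2): Diana (weight 1/2) → 1/9; Tessa (weight 1/2) → 1/9; Nora (weight 1) → 2/9; Beatrice (weight 1/2) → 1/9; Victor (weight 1) → 2/9; Oliver (weight 1) → 2/9.
Diana predeceased; the 1/9 allotted to Diana's branch passes to Diana's issue by representation.
Harriet is the sole taker at this level and receives the full 1/9.
Tessa is living and takes 1/9.
Nora is living and takes 2/9.
Beatrice is living and takes 1/9.
Victor predeceased; the 2/9 allotted to Victor's branch passes to Victor's issue by representation.
The 2/9 is divided into 3 equal shares of 2/27 among Lydia, Martin, Kenneth.
Lydia is living and takes 2/27.
Martin predeceased; the 2/27 allotted to Martin's branch passes to Martin's issue by representation.
The 2/27 is divided into 2 equal shares of 1/27 among Quentin, Judith.
Quentin is living and takes 1/27.
Judith is living and takes 1/27.
Kenneth is living and takes 2/27.
Oliver is living and takes 2/9.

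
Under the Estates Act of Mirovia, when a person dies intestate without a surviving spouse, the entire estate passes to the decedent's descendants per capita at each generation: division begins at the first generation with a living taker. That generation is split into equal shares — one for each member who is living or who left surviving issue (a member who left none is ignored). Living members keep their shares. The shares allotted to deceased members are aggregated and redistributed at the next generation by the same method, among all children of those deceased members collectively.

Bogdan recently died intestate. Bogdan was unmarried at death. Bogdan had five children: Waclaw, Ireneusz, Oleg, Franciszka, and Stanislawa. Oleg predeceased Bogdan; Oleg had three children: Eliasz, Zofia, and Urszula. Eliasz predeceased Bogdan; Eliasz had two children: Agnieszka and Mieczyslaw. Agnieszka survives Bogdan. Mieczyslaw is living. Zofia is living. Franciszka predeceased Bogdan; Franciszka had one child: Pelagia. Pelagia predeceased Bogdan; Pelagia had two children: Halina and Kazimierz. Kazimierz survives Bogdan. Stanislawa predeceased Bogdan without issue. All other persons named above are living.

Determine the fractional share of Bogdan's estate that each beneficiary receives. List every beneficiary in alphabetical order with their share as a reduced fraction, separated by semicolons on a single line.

There is no surviving spouse, so the entire estate passes to Bogdan's descendants per capita at each generation.
At generation 1 (Waclaw, Ireneusz, Oleg, Franciszka) there are 4 shares of (1)/4 = 1/4 each.
Living: Waclaw and Ireneusz — each takes 1/4.
Deceased: Oleg and Franciszka. Their combined 1/2 is pooled and carried to generation 2.
At generation 2 (Eliasz, Zofia, Urszula, Pelagia) there are 4 shares of (1/2)/4 = 1/8 each.
Living: Zofia and Urszula — each takes 1/8.
Deceased: Eliasz and Pelagia. Their combined 1/4 is pooled and carried to generation 3.
At generation 3 (Agnieszka, Mieczyslaw, Halina, Kazimierz) there are 4 shares of (1/4)/4 = 1/16 each.
Living: Agnieszka, Mieczyslaw, Halina, and Kazimierz — each takes 1/16.

Agnieszka 1/16; Halina 1/16; Ireneusz 1/4; Kazimierz 1/16; Mieczyslaw 1/16; Urszula 1/8; Waclaw 1/4; Zofia 1/8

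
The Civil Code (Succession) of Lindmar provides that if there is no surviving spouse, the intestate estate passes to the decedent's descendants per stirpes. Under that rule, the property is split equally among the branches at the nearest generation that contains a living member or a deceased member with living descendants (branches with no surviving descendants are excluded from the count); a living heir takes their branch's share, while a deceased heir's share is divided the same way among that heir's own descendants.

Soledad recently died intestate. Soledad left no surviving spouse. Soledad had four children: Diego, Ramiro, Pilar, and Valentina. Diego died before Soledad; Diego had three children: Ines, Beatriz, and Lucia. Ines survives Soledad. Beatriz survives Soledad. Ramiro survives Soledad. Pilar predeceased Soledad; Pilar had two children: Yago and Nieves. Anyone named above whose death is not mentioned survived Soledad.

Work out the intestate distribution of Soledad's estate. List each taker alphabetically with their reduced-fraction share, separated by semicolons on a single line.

There is no surviving spouse, so the entire estate passes to Soledad's descendants per stirpes.
The estate is divided into 4 equal shares of 1/4 among Diego, Ramiro, Pilar, Valentina.
Diego predeceased; the 1/4 allotted to Diego's branch passes to Diego's issue by representation.
The 1/4 is divided into 3 equal shares of 1/12 among Ines, Beatriz, Lucia.
Ines is living and takes 1/12.
Beatriz is living and takes 1/12.
Lucia is living and takes 1/12.
Ramiro is living and takes 1/4.
Pilar predeceased; the 1/4 allotted to Pilar's branch passes to Pilar's issue by representation.
The 1/4 is divided into 2 equal shares of 1/8 among Yago, Nieves.
Yago is living and takes 1/8.
Nieves is living and takes 1/8.
Valentina is living and takes 1/4.

Beatriz 1/12; Ines 1/12; Lucia 1/12; Nieves 1/8; Ramiro 1/4; Valentina 1/4; Yago 1/8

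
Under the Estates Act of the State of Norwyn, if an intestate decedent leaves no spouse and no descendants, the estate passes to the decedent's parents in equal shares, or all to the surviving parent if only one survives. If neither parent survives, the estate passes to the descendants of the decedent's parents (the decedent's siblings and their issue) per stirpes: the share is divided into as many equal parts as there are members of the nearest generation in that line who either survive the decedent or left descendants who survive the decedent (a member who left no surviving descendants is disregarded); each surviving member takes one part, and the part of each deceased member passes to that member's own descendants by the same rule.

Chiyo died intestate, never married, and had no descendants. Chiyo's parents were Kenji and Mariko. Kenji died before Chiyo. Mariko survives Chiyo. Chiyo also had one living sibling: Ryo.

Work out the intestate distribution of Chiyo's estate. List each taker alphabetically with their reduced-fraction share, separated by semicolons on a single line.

Only one parent, Mariko, survives, so Mariko takes the entire estate. The siblings take nothing because a surviving parent has priority.

Mariko 1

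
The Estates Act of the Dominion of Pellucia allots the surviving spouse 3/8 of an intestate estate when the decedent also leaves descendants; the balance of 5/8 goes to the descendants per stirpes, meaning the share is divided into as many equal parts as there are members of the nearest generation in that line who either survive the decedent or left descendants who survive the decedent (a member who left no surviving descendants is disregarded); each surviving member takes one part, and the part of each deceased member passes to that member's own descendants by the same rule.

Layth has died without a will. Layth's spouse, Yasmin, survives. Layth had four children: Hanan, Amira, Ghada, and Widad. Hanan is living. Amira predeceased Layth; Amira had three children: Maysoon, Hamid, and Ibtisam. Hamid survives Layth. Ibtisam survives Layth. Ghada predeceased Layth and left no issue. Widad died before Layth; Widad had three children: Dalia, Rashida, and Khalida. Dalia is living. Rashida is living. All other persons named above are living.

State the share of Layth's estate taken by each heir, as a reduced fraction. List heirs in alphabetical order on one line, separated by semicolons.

Dalia 5/72; Hamid 5/72; Hanan 5/24; Ibtisam 5/72; Khalida 5/72; Maysoon 5/72; Rashida 5/72; Yasmin 3/8

Yasmin, as surviving spouse, takes 3/8.
The remaining 5/8 passes to Layth's descendants per stirpes.
Ghada left no surviving issue, so that branch lapses and is disregarded.
The 5/8 is divided into 3 equal shares of 5/24 among Hanan, Amira, Widad.
Hanan is living and takes 5/24.
Amira predeceased; the 5/24 allotted to Amira's branch passes to Amira's issue by representation.
The 5/24 is divided into 3 equal shares of 5/72 among Maysoon, Hamid, Ibtisam.
Maysoon is living and takes 5/72.
Hamid is living and takes 5/72.
Ibtisam is living and takes 5/72.
Widad predeceased; the 5/24 allotted to Widad's branch passes to Widad's issue by representation.
The 5/24 is divided into 3 equal shares of 5/72 among Dalia, Rashida, Khalida.
Dalia is living and takes 5/72.
Rashida is living and takes 5/72.
Khalida is living and takes 5/72.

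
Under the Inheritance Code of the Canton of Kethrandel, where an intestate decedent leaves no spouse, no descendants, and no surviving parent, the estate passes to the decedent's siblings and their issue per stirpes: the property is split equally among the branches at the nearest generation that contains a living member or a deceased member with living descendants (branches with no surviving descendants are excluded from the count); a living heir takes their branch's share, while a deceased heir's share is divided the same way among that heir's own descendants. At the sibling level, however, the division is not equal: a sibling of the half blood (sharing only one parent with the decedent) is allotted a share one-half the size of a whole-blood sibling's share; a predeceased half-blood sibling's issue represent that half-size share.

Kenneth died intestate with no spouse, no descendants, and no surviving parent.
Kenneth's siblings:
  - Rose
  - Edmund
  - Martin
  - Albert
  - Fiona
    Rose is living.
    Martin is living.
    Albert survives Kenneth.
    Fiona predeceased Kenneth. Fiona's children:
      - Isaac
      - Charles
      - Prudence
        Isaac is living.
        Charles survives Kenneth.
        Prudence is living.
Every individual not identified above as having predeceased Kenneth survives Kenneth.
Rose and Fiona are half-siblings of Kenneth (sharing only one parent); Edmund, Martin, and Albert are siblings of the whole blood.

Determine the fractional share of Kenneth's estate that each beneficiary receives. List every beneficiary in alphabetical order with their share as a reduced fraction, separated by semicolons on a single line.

Albert 1/4; Charles 1/24; Edmund 1/4; Isaac 1/24; Martin 1/4; Prudence 1/24; Rose 1/8

No spouse, descendants, or parent survives, so the estate passes to Kenneth's siblings per stirpes.
Half-blood siblings count for one-half the weight of whole-blood siblings at the initial division.
Dividing 1 in proportion to weights (total weight 4): Rose (weight 1/2) → 1/8; Edmund (weight 1) → 1/4; Martin (weight 1) → 1/4; Albert (weight 1) → 1/4; Fiona (weight 1/2) → 1/8.
Rose is living and takes 1/8.
Edmund is living and takes 1/4.
Martin is living and takes 1/4.
Albert is living and takes 1/4.
Fiona predeceased; the 1/8 allotted to Fiona's branch passes to Fiona's issue by representation.
The 1/8 is divided into 3 equal shares of 1/24 among Isaac, Charles, Prudence.
Isaac is living and takes 1/24.
Charles is living and takes 1/24.
Prudence is living and takes 1/24.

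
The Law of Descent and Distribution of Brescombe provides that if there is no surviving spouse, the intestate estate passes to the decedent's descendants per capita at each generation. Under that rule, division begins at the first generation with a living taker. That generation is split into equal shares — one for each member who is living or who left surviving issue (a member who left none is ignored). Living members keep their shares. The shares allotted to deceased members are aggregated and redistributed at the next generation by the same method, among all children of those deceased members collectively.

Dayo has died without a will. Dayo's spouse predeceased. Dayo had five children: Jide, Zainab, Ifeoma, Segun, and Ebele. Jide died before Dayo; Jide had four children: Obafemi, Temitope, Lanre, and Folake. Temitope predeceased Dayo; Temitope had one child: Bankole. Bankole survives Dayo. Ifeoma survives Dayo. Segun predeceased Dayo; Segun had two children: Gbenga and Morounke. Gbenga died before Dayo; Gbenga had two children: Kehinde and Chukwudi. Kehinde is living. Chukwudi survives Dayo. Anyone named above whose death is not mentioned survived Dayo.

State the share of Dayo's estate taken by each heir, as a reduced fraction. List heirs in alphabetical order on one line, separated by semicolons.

There is no surviving spouse, so the entire estate passes to Dayo's descendants per capita at each generation.
At generation 1 (Jide, Zainab, Ifeoma, Segun, Ebele) there are 5 shares of (1)/5 = 1/5 each.
Living: Zainab, Ifeoma, and Ebele — each takes 1/5.
Deceased: Jide and Segun. Their combined 2/5 is pooled and carried to generation 2.
At generation 2 (Obafemi, Temitope, Lanre, Folake, Gbenga, Morounke) there are 6 shares of (2/5)/6 = 1/15 each.
Living: Obafemi, Lanre, Folake, and Morounke — each takes 1/15.
Deceased: Temitope and Gbenga. Their combined 2/15 is pooled and carried to generation 3.
At generation 3 (Bankole, Kehinde, Chukwudi) there are 3 shares of (2/15)/3 = 2/45 each.
Living: Bankole, Kehinde, and Chukwudi — each takes 2/45.

Bankole 2/45; Chukwudi 2/45; Ebele 1/5; Folake 1/15; Ifeoma 1/5; Kehinde 2/45; Lanre 1/15; Morounke 1/15; Obafemi 1/15; Zainab 1/5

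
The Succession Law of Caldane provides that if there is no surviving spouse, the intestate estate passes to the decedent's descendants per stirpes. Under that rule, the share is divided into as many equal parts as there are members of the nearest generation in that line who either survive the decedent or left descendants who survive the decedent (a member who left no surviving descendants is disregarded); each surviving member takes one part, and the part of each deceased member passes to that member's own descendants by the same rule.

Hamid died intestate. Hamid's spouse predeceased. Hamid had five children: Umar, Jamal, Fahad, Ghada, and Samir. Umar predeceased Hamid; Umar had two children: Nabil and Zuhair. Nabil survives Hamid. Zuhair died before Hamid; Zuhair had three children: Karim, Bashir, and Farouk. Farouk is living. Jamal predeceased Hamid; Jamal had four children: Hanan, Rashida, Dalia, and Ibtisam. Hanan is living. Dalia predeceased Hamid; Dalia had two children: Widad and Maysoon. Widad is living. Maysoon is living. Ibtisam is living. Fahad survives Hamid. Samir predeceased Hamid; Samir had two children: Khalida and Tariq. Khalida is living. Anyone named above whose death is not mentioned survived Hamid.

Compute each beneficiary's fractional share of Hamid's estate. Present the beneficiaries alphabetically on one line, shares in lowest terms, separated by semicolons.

Bashir 1/30; Fahad 1/5; Farouk 1/30; Ghada 1/5; Hanan 1/20; Ibtisam 1/20; Karim 1/30; Khalida 1/10; Maysoon 1/40; Nabil 1/10; Rashida 1/20; Tariq 1/10; Widad 1/40

There is no surviving spouse, so the entire estate passes to Hamid's descendants per stirpes.
The estate is divided into 5 equal shares of 1/5 among Umar, Jamal, Fahad, Ghada, Samir.
Umar predeceased; the 1/5 allotted to Umar's branch passes to Umar's issue by representation.
The 1/5 is divided into 2 equal shares of 1/10 among Nabil, Zuhair.
Nabil is living and takes 1/10.
Zuhair predeceased; the 1/10 allotted to Zuhair's branch passes to Zuhair's issue by representation.
The 1/10 is divided into 3 equal shares of 1/30 among Karim, Bashir, Farouk.
Karim is living and takes 1/30.
Bashir is living and takes 1/30.
Farouk is living and takes 1/30.
Jamal predeceased; the 1/5 allotted to Jamal's branch passes to Jamal's issue by representation.
The 1/5 is divided into 4 equal shares of 1/20 among Hanan, Rashida, Dalia, Ibtisam.
Hanan is living and takes 1/20.
Rashida is living and takes 1/20.
Dalia predeceased; the 1/20 allotted to Dalia's branch passes to Dalia's issue by representation.
The 1/20 is divided into 2 equal shares of 1/40 among Widad, Maysoon.
Widad is living and takes 1/40.
Maysoon is living and takes 1/40.
Ibtisam is living and takes 1/20.
Fahad is living and takes 1/5.
Ghada is living and takes 1/5.
Samir predeceased; the 1/5 allotted to Samir's branch passes to Samir's issue by representation.
The 1/5 is divided into 2 equal shares of 1/10 among Khalida, Tariq.
Khalida is living and takes 1/10.
Tariq is living and takes 1/10.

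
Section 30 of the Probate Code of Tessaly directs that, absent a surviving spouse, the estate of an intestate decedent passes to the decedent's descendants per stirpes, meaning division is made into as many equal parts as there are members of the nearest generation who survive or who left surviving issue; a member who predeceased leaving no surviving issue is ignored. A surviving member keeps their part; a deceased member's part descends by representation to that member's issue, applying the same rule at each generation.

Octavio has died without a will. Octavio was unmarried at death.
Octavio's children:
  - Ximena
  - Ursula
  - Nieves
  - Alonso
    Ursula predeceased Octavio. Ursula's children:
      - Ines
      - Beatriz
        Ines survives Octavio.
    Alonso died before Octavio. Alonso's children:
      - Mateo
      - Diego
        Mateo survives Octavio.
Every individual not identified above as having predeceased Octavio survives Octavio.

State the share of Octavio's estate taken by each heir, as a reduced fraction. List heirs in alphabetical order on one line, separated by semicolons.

Beatriz 1/8; Diego 1/8; Ines 1/8; Mateo 1/8; Nieves 1/4; Ximena 1/4

There is no surviving spouse, so the entire estate passes to Octavio's descendants per stirpes.
The estate is divided into 4 equal shares of 1/4 among Ximena, Ursula, Nieves, Alonso.
Ximena is living and takes 1/4.
Ursula predeceased; the 1/4 allotted to Ursula's branch passes to Ursula's issue by representation.
The 1/4 is divided into 2 equal shares of 1/8 among Ines, Beatriz.
Ines is living and takes 1/8.
Beatriz is living and takes 1/8.
Nieves is living and takes 1/4.
Alonso predeceased; the 1/4 allotted to Alonso's branch passes to Alonso's issue by representation.
The 1/4 is divided into 2 equal shares of 1/8 among Mateo, Diego.
Mateo is living and takes 1/8.
Diego is living and takes 1/8.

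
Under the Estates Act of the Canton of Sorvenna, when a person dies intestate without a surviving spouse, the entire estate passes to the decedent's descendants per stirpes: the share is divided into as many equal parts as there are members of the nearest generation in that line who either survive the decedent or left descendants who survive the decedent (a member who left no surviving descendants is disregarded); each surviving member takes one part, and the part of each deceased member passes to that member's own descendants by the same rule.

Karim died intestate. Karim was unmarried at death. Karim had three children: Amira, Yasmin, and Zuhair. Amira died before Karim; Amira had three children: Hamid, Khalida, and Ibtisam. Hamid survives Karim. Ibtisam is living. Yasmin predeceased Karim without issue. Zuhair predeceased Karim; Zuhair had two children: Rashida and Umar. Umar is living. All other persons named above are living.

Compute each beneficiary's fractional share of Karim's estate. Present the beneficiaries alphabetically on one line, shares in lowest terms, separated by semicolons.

There is no surviving spouse, so the entire estate passes to Karim's descendants per stirpes.
Yasmin left no surviving issue, so that branch lapses and is disregarded.
The estate is divided into 2 equal shares of 1/2 among Amira, Zuhair.
Amira predeceased; the 1/2 allotted to Amira's branch passes to Amira's issue by representation.
The 1/2 is divided into 3 equal shares of 1/6 among Hamid, Khalida, Ibtisam.
Hamid is living and takes 1/6.
Khalida is living and takes 1/6.
Ibtisam is living and takes 1/6.
Zuhair predeceased; the 1/2 allotted to Zuhair's branch passes to Zuhair's issue by representation.
The 1/2 is divided into 2 equal shares of 1/4 among Rashida, Umar.
Rashida is living and takes 1/4.
Umar is living and takes 1/4.

Hamid 1/6; Ibtisam 1/6; Khalida 1/6; Rashida 1/4; Umar 1/4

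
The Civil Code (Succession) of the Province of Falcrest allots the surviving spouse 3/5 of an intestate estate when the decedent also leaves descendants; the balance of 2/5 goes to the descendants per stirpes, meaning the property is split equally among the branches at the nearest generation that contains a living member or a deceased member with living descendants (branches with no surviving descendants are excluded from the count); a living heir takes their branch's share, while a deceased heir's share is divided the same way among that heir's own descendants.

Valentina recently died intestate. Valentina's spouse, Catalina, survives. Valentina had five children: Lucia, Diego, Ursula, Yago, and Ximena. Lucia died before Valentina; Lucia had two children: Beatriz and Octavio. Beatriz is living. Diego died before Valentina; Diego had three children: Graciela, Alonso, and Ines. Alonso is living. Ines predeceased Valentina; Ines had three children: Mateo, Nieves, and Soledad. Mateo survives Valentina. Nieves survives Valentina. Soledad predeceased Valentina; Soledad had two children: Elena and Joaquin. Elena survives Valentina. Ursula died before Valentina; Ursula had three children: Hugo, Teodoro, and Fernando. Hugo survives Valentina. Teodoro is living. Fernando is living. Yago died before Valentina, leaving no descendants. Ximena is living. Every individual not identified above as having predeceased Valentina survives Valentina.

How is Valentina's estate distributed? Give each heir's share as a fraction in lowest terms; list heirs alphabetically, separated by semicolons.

Alonso 1/30; Beatriz 1/20; Catalina 3/5; Elena 1/180; Fernando 1/30; Graciela 1/30; Hugo 1/30; Joaquin 1/180; Mateo 1/90; Nieves 1/90; Octavio 1/20; Teodoro 1/30; Ximena 1/10

Catalina, as surviving spouse, takes 3/5.
The remaining 2/5 passes to Valentina's descendants per stirpes.
Yago left no surviving issue, so that branch lapses and is disregarded.
The 2/5 is divided into 4 equal shares of 1/10 among Lucia, Diego, Ursula, Ximena.
Lucia predeceased; the 1/10 allotted to Lucia's branch passes to Lucia's issue by representation.
The 1/10 is divided into 2 equal shares of 1/20 among Beatriz, Octavio.
Beatriz is living and takes 1/20.
Octavio is living and takes 1/20.
Diego predeceased; the 1/10 allotted to Diego's branch passes to Diego's issue by representation.
The 1/10 is divided into 3 equal shares of 1/30 among Graciela, Alonso, Ines.
Graciela is living and takes 1/30.
Alonso is living and takes 1/30.
Ines predeceased; the 1/30 allotted to Ines's branch passes to Ines's issue by representation.
The 1/30 is divided into 3 equal shares of 1/90 among Mateo, Nieves, Soledad.
Mateo is living and takes 1/90.
Nieves is living and takes 1/90.
Soledad predeceased; the 1/90 allotted to Soledad's branch passes to Soledad's issue by representation.
The 1/90 is divided into 2 equal shares of 1/180 among Elena, Joaquin.
Elena is living and takes 1/180.
Joaquin is living and takes 1/180.
Ursula predeceased; the 1/10 allotted to Ursula's branch passes to Ursula's issue by representation.
The 1/10 is divided into 3 equal shares of 1/30 among Hugo, Teodoro, Fernando.
Hugo is living and takes 1/30.
Teodoro is living and takes 1/30.
Fernando is living and takes 1/30.
Ximena is living and takes 1/10.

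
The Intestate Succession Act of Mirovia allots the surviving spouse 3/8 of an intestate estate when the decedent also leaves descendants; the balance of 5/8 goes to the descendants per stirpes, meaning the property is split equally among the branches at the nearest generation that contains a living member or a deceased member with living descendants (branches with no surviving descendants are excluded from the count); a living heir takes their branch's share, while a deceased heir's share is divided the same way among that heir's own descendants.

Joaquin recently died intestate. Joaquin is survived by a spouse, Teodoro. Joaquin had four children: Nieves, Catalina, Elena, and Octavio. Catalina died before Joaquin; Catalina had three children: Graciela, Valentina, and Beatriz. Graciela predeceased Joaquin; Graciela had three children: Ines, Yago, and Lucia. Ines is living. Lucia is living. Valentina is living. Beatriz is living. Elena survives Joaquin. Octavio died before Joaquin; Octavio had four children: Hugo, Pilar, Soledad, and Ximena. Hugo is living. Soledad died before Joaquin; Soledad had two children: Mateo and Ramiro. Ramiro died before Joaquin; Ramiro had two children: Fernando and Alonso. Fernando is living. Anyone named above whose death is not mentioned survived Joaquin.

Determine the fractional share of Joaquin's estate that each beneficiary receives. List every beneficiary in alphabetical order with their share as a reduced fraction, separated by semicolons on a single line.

Alonso 5/512; Beatriz 5/96; Elena 5/32; Fernando 5/512; Hugo 5/128; Ines 5/288; Lucia 5/288; Mateo 5/256; Nieves 5/32; Pilar 5/128; Teodoro 3/8; Valentina 5/96; Ximena 5/128; Yago 5/288

Teodoro, as surviving spouse, takes 3/8.
The remaining 5/8 passes to Joaquin's descendants per stirpes.
The 5/8 is divided into 4 equal shares of 5/32 among Nieves, Catalina, Elena, Octavio.
Nieves is living and takes 5/32.
Catalina predeceased; the 5/32 allotted to Catalina's branch passes to Catalina's issue by representation.
The 5/32 is divided into 3 equal shares of 5/96 among Graciela, Valentina, Beatriz.
Graciela predeceased; the 5/96 allotted to Graciela's branch passes to Graciela's issue by representation.
The 5/96 is divided into 3 equal shares of 5/288 among Ines, Yago, Lucia.
Ines is living and takes 5/288.
Yago is living and takes 5/288.
Lucia is living and takes 5/288.
Valentina is living and takes 5/96.
Beatriz is living and takes 5/96.
Elena is living and takes 5/32.
Octavio predeceased; the 5/32 allotted to Octavio's branch passes to Octavio's issue by representation.
The 5/32 is divided into 4 equal shares of 5/128 among Hugo, Pilar, Soledad, Ximena.
Hugo is living and takes 5/128.
Pilar is living and takes 5/128.
Soledad predeceased; the 5/128 allotted to Soledad's branch passes to Soledad's issue by representation.
The 5/128 is divided into 2 equal shares of 5/256 among Mateo, Ramiro.
Mateo is living and takes 5/256.
Ramiro predeceased; the 5/256 allotted to Ramiro's branch passes to Ramiro's issue by representation.
The 5/256 is divided into 2 equal shares of 5/512 among Fernando, Alonso.
Fernando is living and takes 5/512.
Alonso is living and takes 5/512.
Ximena is living and takes 5/128.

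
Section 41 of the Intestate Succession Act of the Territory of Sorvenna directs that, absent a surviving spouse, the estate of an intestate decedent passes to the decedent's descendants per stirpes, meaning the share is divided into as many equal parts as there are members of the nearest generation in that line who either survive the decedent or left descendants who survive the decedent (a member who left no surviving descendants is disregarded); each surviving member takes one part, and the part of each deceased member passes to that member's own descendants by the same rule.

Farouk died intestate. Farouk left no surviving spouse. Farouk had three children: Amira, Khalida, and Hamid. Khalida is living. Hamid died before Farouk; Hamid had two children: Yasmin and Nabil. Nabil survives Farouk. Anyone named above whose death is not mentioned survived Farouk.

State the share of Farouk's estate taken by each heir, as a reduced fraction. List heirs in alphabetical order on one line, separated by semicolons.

Amira 1/3; Khalida 1/3; Nabil 1/6; Yasmin 1/6

There is no surviving spouse, so the entire estate passes to Farouk's descendants per stirpes.
The estate is divided into 3 equal shares of 1/3 among Amira, Khalida, Hamid.
Amira is living and takes 1/3.
Khalida is living and takes 1/3.
Hamid predeceased; the 1/3 allotted to Hamid's branch passes to Hamid's issue by representation.
The 1/3 is divided into 2 equal shares of 1/6 among Yasmin, Nabil.
Yasmin is living and takes 1/6.
Nabil is living and takes 1/6.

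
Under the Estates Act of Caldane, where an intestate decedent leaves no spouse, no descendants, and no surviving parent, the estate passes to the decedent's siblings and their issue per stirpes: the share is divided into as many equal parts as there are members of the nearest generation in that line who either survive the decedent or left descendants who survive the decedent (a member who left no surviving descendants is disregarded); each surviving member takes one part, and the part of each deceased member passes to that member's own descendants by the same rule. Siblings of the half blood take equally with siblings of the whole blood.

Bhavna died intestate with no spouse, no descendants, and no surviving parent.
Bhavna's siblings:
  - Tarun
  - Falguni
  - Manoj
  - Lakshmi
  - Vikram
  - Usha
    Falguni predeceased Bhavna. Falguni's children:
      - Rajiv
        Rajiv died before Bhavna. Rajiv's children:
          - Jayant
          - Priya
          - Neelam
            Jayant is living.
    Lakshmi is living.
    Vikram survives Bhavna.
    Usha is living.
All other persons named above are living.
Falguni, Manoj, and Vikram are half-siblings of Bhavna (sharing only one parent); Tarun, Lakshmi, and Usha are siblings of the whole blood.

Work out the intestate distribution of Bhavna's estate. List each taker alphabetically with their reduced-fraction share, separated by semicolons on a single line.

Jayant 1/18; Lakshmi 1/6; Manoj 1/6; Neelam 1/18; Priya 1/18; Tarun 1/6; Usha 1/6; Vikram 1/6

No spouse, descendants, or parent survives, so the estate passes to Bhavna's siblings per stirpes.
Half-blood and whole-blood siblings take equally under the stated rule.
The estate is divided into 6 equal shares of 1/6 among Tarun, Falguni, Manoj, Lakshmi, Vikram, Usha.
Tarun is living and takes 1/6.
Falguni predeceased; the 1/6 allotted to Falguni's branch passes to Falguni's issue by representation.
Rajiv's line is the sole branch at this level, so the full 1/6 passes to Rajiv's issue by representation.
The 1/6 is divided into 3 equal shares of 1/18 among Jayant, Priya, Neelam.
Jayant is living and takes 1/18.
Priya is living and takes 1/18.
Neelam is living and takes 1/18.
Manoj is living and takes 1/6.
Lakshmi is living and takes 1/6.
Vikram is living and takes 1/6.
Usha is living and takes 1/6.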